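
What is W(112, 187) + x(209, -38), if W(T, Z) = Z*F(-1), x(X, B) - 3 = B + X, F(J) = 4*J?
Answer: -574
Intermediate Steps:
x(X, B) = 3 + B + X (x(X, B) = 3 + (B + X) = 3 + B + X)
W(T, Z) = -4*Z (W(T, Z) = Z*(4*(-1)) = Z*(-4) = -4*Z)
W(112, 187) + x(209, -38) = -4*187 + (3 - 38 + 209) = -748 + 174 = -574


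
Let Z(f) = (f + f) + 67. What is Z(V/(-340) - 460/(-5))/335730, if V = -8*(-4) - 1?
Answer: 14213/19024700 ≈ 0.00074708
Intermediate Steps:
V = 31 (V = 32 - 1 = 31)
Z(f) = 67 + 2*f (Z(f) = 2*f + 67 = 67 + 2*f)
Z(V/(-340) - 460/(-5))/335730 = (67 + 2*(31/(-340) - 460/(-5)))/335730 = (67 + 2*(31*(-1/340) - 460*(-⅕)))*(1/335730) = (67 + 2*(-31/340 + 92))*(1/335730) = (67 + 2*(31249/340))*(1/335730) = (67 + 31249/170)*(1/335730) = (42639/170)*(1/335730) = 14213/19024700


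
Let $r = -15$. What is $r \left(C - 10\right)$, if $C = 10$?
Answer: $0$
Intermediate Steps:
$r \left(C - 10\right) = - 15 \left(10 - 10\right) = \left(-15\right) 0 = 0$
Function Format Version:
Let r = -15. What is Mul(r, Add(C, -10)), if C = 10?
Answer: 0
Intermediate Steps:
Mul(r, Add(C, -10)) = Mul(-15, Add(10, -10)) = Mul(-15, 0) = 0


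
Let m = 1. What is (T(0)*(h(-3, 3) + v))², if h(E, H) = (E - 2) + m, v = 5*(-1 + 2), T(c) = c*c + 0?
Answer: 0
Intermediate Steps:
T(c) = c² (T(c) = c² + 0 = c²)
v = 5 (v = 5*1 = 5)
h(E, H) = -1 + E (h(E, H) = (E - 2) + 1 = (-2 + E) + 1 = -1 + E)
(T(0)*(h(-3, 3) + v))² = (0²*((-1 - 3) + 5))² = (0*(-4 + 5))² = (0*1)² = 0² = 0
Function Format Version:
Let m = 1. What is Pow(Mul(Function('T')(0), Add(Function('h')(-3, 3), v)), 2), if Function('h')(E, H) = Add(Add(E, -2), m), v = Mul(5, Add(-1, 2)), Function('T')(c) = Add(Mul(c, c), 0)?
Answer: 0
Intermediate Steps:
Function('T')(c) = Pow(c, 2) (Function('T')(c) = Add(Pow(c, 2), 0) = Pow(c, 2))
v = 5 (v = Mul(5, 1) = 5)
Function('h')(E, H) = Add(-1, E) (Function('h')(E, H) = Add(Add(E, -2), 1) = Add(Add(-2, E), 1) = Add(-1, E))
Pow(Mul(Function('T')(0), Add(Function('h')(-3, 3), v)), 2) = Pow(Mul(Pow(0, 2), Add(Add(-1, -3), 5)), 2) = Pow(Mul(0, Add(-4, 5)), 2) = Pow(Mul(0, 1), 2) = Pow(0, 2) = 0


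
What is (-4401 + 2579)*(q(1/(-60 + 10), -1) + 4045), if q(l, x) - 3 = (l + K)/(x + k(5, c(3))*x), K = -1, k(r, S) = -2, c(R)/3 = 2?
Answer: -184339939/25 ≈ -7.3736e+6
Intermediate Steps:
c(R) = 6 (c(R) = 3*2 = 6)
q(l, x) = 3 - (-1 + l)/x (q(l, x) = 3 + (l - 1)/(x - 2*x) = 3 + (-1 + l)/((-x)) = 3 + (-1 + l)*(-1/x) = 3 - (-1 + l)/x)
(-4401 + 2579)*(q(1/(-60 + 10), -1) + 4045) = (-4401 + 2579)*((1 - 1/(-60 + 10) + 3*(-1))/(-1) + 4045) = -1822*(-(1 - 1/(-50) - 3) + 4045) = -1822*(-(1 - 1*(-1/50) - 3) + 4045) = -1822*(-(1 + 1/50 - 3) + 4045) = -1822*(-1*(-99/50) + 4045) = -1822*(99/50 + 4045) = -1822*202349/50 = -184339939/25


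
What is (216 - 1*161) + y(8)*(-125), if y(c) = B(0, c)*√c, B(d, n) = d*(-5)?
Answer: 55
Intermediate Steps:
B(d, n) = -5*d
y(c) = 0 (y(c) = (-5*0)*√c = 0*√c = 0)
(216 - 1*161) + y(8)*(-125) = (216 - 1*161) + 0*(-125) = (216 - 161) + 0 = 55 + 0 = 55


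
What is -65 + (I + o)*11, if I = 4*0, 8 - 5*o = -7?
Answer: -32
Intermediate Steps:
o = 3 (o = 8/5 - 1/5*(-7) = 8/5 + 7/5 = 3)
I = 0
-65 + (I + o)*11 = -65 + (0 + 3)*11 = -65 + 3*11 = -65 + 33 = -32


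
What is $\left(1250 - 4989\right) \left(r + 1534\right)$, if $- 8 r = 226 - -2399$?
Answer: $- \frac{36070133}{8} \approx -4.5088 \cdot 10^{6}$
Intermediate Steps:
$r = - \frac{2625}{8}$ ($r = - \frac{226 - -2399}{8} = - \frac{226 + 2399}{8} = \left(- \frac{1}{8}\right) 2625 = - \frac{2625}{8} \approx -328.13$)
$\left(1250 - 4989\right) \left(r + 1534\right) = \left(1250 - 4989\right) \left(- \frac{2625}{8} + 1534\right) = \left(-3739\right) \frac{9647}{8} = - \frac{36070133}{8}$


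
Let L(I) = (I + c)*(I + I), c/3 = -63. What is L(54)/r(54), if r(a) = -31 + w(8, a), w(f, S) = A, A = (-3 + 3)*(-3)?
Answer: 14580/31 ≈ 470.32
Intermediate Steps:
c = -189 (c = 3*(-63) = -189)
A = 0 (A = 0*(-3) = 0)
L(I) = 2*I*(-189 + I) (L(I) = (I - 189)*(I + I) = (-189 + I)*(2*I) = 2*I*(-189 + I))
w(f, S) = 0
r(a) = -31 (r(a) = -31 + 0 = -31)
L(54)/r(54) = (2*54*(-189 + 54))/(-31) = (2*54*(-135))*(-1/31) = -14580*(-1/31) = 14580/31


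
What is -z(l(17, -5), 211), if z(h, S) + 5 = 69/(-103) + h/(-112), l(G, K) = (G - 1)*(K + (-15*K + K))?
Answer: 10783/721 ≈ 14.956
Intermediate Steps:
l(G, K) = -13*K*(-1 + G) (l(G, K) = (-1 + G)*(K - 14*K) = (-1 + G)*(-13*K) = -13*K*(-1 + G))
z(h, S) = -584/103 - h/112 (z(h, S) = -5 + (69/(-103) + h/(-112)) = -5 + (69*(-1/103) + h*(-1/112)) = -5 + (-69/103 - h/112) = -584/103 - h/112)
-z(l(17, -5), 211) = -(-584/103 - 13*(-5)*(1 - 1*17)/112) = -(-584/103 - 13*(-5)*(1 - 17)/112) = -(-584/103 - 13*(-5)*(-16)/112) = -(-584/103 - 1/112*1040) = -(-584/103 - 65/7) = -1*(-10783/721) = 10783/721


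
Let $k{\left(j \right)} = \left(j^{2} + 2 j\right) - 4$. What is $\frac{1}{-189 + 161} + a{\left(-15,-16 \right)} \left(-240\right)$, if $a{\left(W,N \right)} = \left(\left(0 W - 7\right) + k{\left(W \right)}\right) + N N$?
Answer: $- \frac{2956801}{28} \approx -1.056 \cdot 10^{5}$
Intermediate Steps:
$k{\left(j \right)} = -4 + j^{2} + 2 j$
$a{\left(W,N \right)} = -11 + N^{2} + W^{2} + 2 W$ ($a{\left(W,N \right)} = \left(\left(0 W - 7\right) + \left(-4 + W^{2} + 2 W\right)\right) + N N = \left(\left(0 - 7\right) + \left(-4 + W^{2} + 2 W\right)\right) + N^{2} = \left(-7 + \left(-4 + W^{2} + 2 W\right)\right) + N^{2} = \left(-11 + W^{2} + 2 W\right) + N^{2} = -11 + N^{2} + W^{2} + 2 W$)
$\frac{1}{-189 + 161} + a{\left(-15,-16 \right)} \left(-240\right) = \frac{1}{-189 + 161} + \left(-11 + \left(-16\right)^{2} + \left(-15\right)^{2} + 2 \left(-15\right)\right) \left(-240\right) = \frac{1}{-28} + \left(-11 + 256 + 225 - 30\right) \left(-240\right) = - \frac{1}{28} + 440 \left(-240\right) = - \frac{1}{28} - 105600 = - \frac{2956801}{28}$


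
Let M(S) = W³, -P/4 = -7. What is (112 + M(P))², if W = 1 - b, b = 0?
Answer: 12769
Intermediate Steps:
W = 1 (W = 1 - 1*0 = 1 + 0 = 1)
P = 28 (P = -4*(-7) = 28)
M(S) = 1 (M(S) = 1³ = 1)
(112 + M(P))² = (112 + 1)² = 113² = 12769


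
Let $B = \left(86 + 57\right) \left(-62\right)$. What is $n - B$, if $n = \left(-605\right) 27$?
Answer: $-7469$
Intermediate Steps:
$n = -16335$
$B = -8866$ ($B = 143 \left(-62\right) = -8866$)
$n - B = -16335 - -8866 = -16335 + 8866 = -7469$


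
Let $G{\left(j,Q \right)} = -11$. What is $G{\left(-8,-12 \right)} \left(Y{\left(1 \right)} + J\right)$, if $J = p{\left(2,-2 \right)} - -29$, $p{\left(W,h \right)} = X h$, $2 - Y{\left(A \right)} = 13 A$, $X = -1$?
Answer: $-220$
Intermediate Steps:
$Y{\left(A \right)} = 2 - 13 A$
$p{\left(W,h \right)} = - h$
$J = 31$ ($J = \left(-1\right) \left(-2\right) - -29 = 2 + 29 = 31$)
$G{\left(-8,-12 \right)} \left(Y{\left(1 \right)} + J\right) = - 11 \left(\left(2 - 13\right) + 31\right) = - 11 \left(-11 + 31\right) = \left(-11\right) 20 = -220$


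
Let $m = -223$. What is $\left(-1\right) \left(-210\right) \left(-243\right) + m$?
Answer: $-51253$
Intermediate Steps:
$\left(-1\right) \left(-210\right) \left(-243\right) + m = \left(-1\right) \left(-210\right) \left(-243\right) - 223 = 210 \left(-243\right) - 223 = -51030 - 223 = -51253$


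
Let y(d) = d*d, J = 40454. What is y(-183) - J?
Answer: -6965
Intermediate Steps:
y(d) = d**2
y(-183) - J = (-183)**2 - 1*40454 = 33489 - 40454 = -6965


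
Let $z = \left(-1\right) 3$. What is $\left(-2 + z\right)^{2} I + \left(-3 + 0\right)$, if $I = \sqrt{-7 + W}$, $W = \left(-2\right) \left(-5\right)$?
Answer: $-3 + 25 \sqrt{3} \approx 40.301$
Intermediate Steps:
$z = -3$
$W = 10$
$I = \sqrt{3}$ ($I = \sqrt{-7 + 10} = \sqrt{3} \approx 1.732$)
$\left(-2 + z\right)^{2} I + \left(-3 + 0\right) = \left(-2 - 3\right)^{2} \sqrt{3} + \left(-3 + 0\right) = \left(-5\right)^{2} \sqrt{3} - 3 = 25 \sqrt{3} - 3 = -3 + 25 \sqrt{3}$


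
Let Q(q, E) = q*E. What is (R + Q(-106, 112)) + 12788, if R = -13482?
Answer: -12566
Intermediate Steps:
Q(q, E) = E*q
(R + Q(-106, 112)) + 12788 = (-13482 + 112*(-106)) + 12788 = (-13482 - 11872) + 12788 = -25354 + 12788 = -12566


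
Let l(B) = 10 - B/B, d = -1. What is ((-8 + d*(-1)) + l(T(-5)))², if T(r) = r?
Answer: 4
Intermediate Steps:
l(B) = 9 (l(B) = 10 - 1*1 = 10 - 1 = 9)
((-8 + d*(-1)) + l(T(-5)))² = ((-8 - 1*(-1)) + 9)² = ((-8 + 1) + 9)² = (-7 + 9)² = 2² = 4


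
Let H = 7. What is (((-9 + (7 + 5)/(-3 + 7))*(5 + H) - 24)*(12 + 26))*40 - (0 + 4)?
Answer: -145924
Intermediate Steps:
(((-9 + (7 + 5)/(-3 + 7))*(5 + H) - 24)*(12 + 26))*40 - (0 + 4) = (((-9 + (7 + 5)/(-3 + 7))*(5 + 7) - 24)*(12 + 26))*40 - (0 + 4) = (((-9 + 12/4)*12 - 24)*38)*40 - 1*4 = (((-9 + 12*(¼))*12 - 24)*38)*40 - 4 = (((-9 + 3)*12 - 24)*38)*40 - 4 = ((-6*12 - 24)*38)*40 - 4 = ((-72 - 24)*38)*40 - 4 = -96*38*40 - 4 = -3648*40 - 4 = -145920 - 4 = -145924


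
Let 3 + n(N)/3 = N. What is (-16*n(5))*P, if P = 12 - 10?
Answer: -192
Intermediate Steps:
n(N) = -9 + 3*N
P = 2
(-16*n(5))*P = -16*(-9 + 3*5)*2 = -16*(-9 + 15)*2 = -16*6*2 = -96*2 = -192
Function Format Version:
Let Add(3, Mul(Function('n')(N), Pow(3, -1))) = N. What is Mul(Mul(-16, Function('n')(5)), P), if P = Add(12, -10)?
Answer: -192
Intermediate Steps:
Function('n')(N) = Add(-9, Mul(3, N))
P = 2
Mul(Mul(-16, Function('n')(5)), P) = Mul(Mul(-16, Add(-9, Mul(3, 5))), 2) = Mul(Mul(-16, Add(-9, 15)), 2) = Mul(Mul(-16, 6), 2) = Mul(-96, 2) = -192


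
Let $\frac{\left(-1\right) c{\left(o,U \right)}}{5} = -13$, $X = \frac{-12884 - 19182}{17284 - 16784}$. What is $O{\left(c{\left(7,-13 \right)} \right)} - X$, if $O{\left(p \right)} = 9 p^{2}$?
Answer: $\frac{9522283}{250} \approx 38089.0$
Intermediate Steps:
$X = - \frac{16033}{250}$ ($X = - \frac{32066}{500} = \left(-32066\right) \frac{1}{500} = - \frac{16033}{250} \approx -64.132$)
$c{\left(o,U \right)} = 65$ ($c{\left(o,U \right)} = \left(-5\right) \left(-13\right) = 65$)
$O{\left(c{\left(7,-13 \right)} \right)} - X = 9 \cdot 65^{2} - - \frac{16033}{250} = 9 \cdot 4225 + \frac{16033}{250} = 38025 + \frac{16033}{250} = \frac{9522283}{250}$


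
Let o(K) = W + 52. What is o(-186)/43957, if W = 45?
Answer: 97/43957 ≈ 0.0022067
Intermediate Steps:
o(K) = 97 (o(K) = 45 + 52 = 97)
o(-186)/43957 = 97/43957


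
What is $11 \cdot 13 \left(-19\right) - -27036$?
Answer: $24319$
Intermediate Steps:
$11 \cdot 13 \left(-19\right) - -27036 = 143 \left(-19\right) + 27036 = -2717 + 27036 = 24319$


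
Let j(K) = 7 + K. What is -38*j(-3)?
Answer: -152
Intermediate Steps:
-38*j(-3) = -38*(7 - 3) = -38*4 = -152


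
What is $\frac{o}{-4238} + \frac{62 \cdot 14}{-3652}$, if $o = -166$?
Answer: $- \frac{384044}{1934647} \approx -0.19851$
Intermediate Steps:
$\frac{o}{-4238} + \frac{62 \cdot 14}{-3652} = - \frac{166}{-4238} + \frac{62 \cdot 14}{-3652} = \left(-166\right) \left(- \frac{1}{4238}\right) + 868 \left(- \frac{1}{3652}\right) = \frac{83}{2119} - \frac{217}{913} = - \frac{384044}{1934647}$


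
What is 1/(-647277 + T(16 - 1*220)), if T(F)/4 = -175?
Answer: -1/647977 ≈ -1.5433e-6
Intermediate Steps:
T(F) = -700 (T(F) = 4*(-175) = -700)
1/(-647277 + T(16 - 1*220)) = 1/(-647277 - 700) = 1/(-647977) = -1/647977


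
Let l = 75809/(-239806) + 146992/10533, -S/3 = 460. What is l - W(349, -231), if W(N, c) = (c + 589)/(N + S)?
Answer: 36423314265089/2604178772538 ≈ 13.986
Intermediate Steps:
S = -1380 (S = -3*460 = -1380)
l = 34451067355/2525876598 (l = 75809*(-1/239806) + 146992*(1/10533) = -75809/239806 + 146992/10533 = 34451067355/2525876598 ≈ 13.639)
W(N, c) = (589 + c)/(-1380 + N) (W(N, c) = (c + 589)/(N - 1380) = (589 + c)/(-1380 + N))
l - W(349, -231) = 34451067355/2525876598 - (589 - 231)/(-1380 + 349) = 34451067355/2525876598 - 358/(-1031) = 34451067355/2525876598 - (-1)*358/1031 = 34451067355/2525876598 - 1*(-358/1031) = 34451067355/2525876598 + 358/1031 = 36423314265089/2604178772538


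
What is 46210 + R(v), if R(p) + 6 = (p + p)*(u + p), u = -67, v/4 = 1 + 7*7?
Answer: 99404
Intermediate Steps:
v = 200 (v = 4*(1 + 7*7) = 4*(1 + 49) = 4*50 = 200)
R(p) = -6 + 2*p*(-67 + p) (R(p) = -6 + (p + p)*(-67 + p) = -6 + (2*p)*(-67 + p) = -6 + 2*p*(-67 + p))
46210 + R(v) = 46210 + (-6 - 134*200 + 2*200**2) = 46210 + (-6 - 26800 + 2*40000) = 46210 + (-6 - 26800 + 80000) = 46210 + 53194 = 99404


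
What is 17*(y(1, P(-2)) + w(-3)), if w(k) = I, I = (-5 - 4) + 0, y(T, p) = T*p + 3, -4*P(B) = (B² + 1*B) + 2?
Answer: -119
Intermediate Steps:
P(B) = -½ - B/4 - B²/4 (P(B) = -((B² + 1*B) + 2)/4 = -((B² + B) + 2)/4 = -((B + B²) + 2)/4 = -(2 + B + B²)/4 = -½ - B/4 - B²/4)
y(T, p) = 3 + T*p
I = -9 (I = -9 + 0 = -9)
w(k) = -9
17*(y(1, P(-2)) + w(-3)) = 17*((3 + 1*(-½ - ¼*(-2) - ¼*(-2)²)) - 9) = 17*((3 + 1*(-½ + ½ - ¼*4)) - 9) = 17*((3 + 1*(-½ + ½ - 1)) - 9) = 17*((3 + 1*(-1)) - 9) = 17*((3 - 1) - 9) = 17*(2 - 9) = 17*(-7) = -119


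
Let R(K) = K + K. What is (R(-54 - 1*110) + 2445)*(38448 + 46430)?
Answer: 179686726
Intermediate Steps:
R(K) = 2*K
(R(-54 - 1*110) + 2445)*(38448 + 46430) = (2*(-54 - 1*110) + 2445)*(38448 + 46430) = (2*(-54 - 110) + 2445)*84878 = (2*(-164) + 2445)*84878 = (-328 + 2445)*84878 = 2117*84878 = 179686726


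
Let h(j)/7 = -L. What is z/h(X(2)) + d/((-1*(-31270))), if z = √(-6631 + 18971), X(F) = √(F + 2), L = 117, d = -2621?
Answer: -2621/31270 - 2*√3085/819 ≈ -0.21945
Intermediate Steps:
X(F) = √(2 + F)
z = 2*√3085 (z = √12340 = 2*√3085 ≈ 111.09)
h(j) = -819 (h(j) = 7*(-1*117) = 7*(-117) = -819)
z/h(X(2)) + d/((-1*(-31270))) = (2*√3085)/(-819) - 2621/((-1*(-31270))) = (2*√3085)*(-1/819) - 2621/31270 = -2*√3085/819 - 2621*1/31270 = -2*√3085/819 - 2621/31270 = -2621/31270 - 2*√3085/819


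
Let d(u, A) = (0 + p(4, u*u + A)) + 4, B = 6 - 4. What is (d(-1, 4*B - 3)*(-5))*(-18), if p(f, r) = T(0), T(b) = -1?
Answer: 270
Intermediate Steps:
B = 2
p(f, r) = -1
d(u, A) = 3 (d(u, A) = (0 - 1) + 4 = -1 + 4 = 3)
(d(-1, 4*B - 3)*(-5))*(-18) = (3*(-5))*(-18) = -15*(-18) = 270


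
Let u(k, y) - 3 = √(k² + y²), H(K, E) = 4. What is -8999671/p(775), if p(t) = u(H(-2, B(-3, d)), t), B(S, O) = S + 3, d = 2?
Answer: 26999013/600632 - 8999671*√600641/600632 ≈ -11568.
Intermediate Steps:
B(S, O) = 3 + S
u(k, y) = 3 + √(k² + y²)
p(t) = 3 + √(16 + t²) (p(t) = 3 + √(4² + t²) = 3 + √(16 + t²))
-8999671/p(775) = -8999671/(3 + √(16 + 775²)) = -8999671/(3 + √(16 + 600625)) = -8999671/(3 + √600641)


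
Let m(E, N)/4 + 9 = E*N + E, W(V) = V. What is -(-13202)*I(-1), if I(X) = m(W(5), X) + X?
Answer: -488474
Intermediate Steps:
m(E, N) = -36 + 4*E + 4*E*N (m(E, N) = -36 + 4*(E*N + E) = -36 + 4*(E + E*N) = -36 + (4*E + 4*E*N) = -36 + 4*E + 4*E*N)
I(X) = -16 + 21*X (I(X) = (-36 + 4*5 + 4*5*X) + X = (-36 + 20 + 20*X) + X = (-16 + 20*X) + X = -16 + 21*X)
-(-13202)*I(-1) = -(-13202)*(-16 + 21*(-1)) = -(-13202)*(-16 - 21) = -(-13202)*(-37) = -574*851 = -488474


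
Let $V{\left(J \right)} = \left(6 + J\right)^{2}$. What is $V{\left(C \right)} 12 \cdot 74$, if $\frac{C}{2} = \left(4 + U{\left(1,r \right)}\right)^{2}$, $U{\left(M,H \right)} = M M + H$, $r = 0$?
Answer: $2784768$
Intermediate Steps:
$U{\left(M,H \right)} = H + M^{2}$ ($U{\left(M,H \right)} = M^{2} + H = H + M^{2}$)
$C = 50$ ($C = 2 \left(4 + \left(0 + 1^{2}\right)\right)^{2} = 2 \left(4 + \left(0 + 1\right)\right)^{2} = 2 \left(4 + 1\right)^{2} = 2 \cdot 5^{2} = 2 \cdot 25 = 50$)
$V{\left(C \right)} 12 \cdot 74 = \left(6 + 50\right)^{2} \cdot 12 \cdot 74 = 56^{2} \cdot 12 \cdot 74 = 3136 \cdot 12 \cdot 74 = 37632 \cdot 74 = 2784768$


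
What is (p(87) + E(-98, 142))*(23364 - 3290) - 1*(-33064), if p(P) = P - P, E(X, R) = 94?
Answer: 1920020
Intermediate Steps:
p(P) = 0
(p(87) + E(-98, 142))*(23364 - 3290) - 1*(-33064) = (0 + 94)*(23364 - 3290) - 1*(-33064) = 94*20074 + 33064 = 1886956 + 33064 = 1920020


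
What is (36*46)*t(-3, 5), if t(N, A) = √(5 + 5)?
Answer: 1656*√10 ≈ 5236.7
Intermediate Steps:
t(N, A) = √10
(36*46)*t(-3, 5) = (36*46)*√10 = 1656*√10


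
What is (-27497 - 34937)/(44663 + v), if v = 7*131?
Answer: -589/430 ≈ -1.3698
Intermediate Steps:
v = 917
(-27497 - 34937)/(44663 + v) = (-27497 - 34937)/(44663 + 917) = -62434/45580 = -62434*1/45580 = -589/430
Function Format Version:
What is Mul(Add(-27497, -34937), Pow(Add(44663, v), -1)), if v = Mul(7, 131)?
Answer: Rational(-589, 430) ≈ -1.3698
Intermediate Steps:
v = 917
Mul(Add(-27497, -34937), Pow(Add(44663, v), -1)) = Mul(Add(-27497, -34937), Pow(Add(44663, 917), -1)) = Mul(-62434, Pow(45580, -1)) = Mul(-62434, Rational(1, 45580)) = Rational(-589, 430)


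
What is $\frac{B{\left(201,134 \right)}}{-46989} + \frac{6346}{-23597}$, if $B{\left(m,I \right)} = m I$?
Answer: $- \frac{311251264}{369599811} \approx -0.84213$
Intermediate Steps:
$B{\left(m,I \right)} = I m$
$\frac{B{\left(201,134 \right)}}{-46989} + \frac{6346}{-23597} = \frac{134 \cdot 201}{-46989} + \frac{6346}{-23597} = 26934 \left(- \frac{1}{46989}\right) + 6346 \left(- \frac{1}{23597}\right) = - \frac{8978}{15663} - \frac{6346}{23597} = - \frac{311251264}{369599811}$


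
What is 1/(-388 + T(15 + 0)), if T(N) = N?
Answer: -1/373 ≈ -0.0026810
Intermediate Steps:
1/(-388 + T(15 + 0)) = 1/(-388 + (15 + 0)) = 1/(-388 + 15) = 1/(-373) = -1/373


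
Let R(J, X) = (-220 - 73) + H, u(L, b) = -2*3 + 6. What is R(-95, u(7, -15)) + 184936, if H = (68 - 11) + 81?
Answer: 184781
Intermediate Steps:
u(L, b) = 0 (u(L, b) = -6 + 6 = 0)
H = 138 (H = 57 + 81 = 138)
R(J, X) = -155 (R(J, X) = (-220 - 73) + 138 = -293 + 138 = -155)
R(-95, u(7, -15)) + 184936 = -155 + 184936 = 184781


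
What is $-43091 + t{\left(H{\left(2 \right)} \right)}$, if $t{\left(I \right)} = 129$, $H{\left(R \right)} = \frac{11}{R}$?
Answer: $-42962$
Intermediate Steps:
$-43091 + t{\left(H{\left(2 \right)} \right)} = -43091 + 129 = -42962$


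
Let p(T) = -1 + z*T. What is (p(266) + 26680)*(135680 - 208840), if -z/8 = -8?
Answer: -3197311480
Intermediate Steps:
z = 64 (z = -8*(-8) = 64)
p(T) = -1 + 64*T
(p(266) + 26680)*(135680 - 208840) = ((-1 + 64*266) + 26680)*(135680 - 208840) = ((-1 + 17024) + 26680)*(-73160) = (17023 + 26680)*(-73160) = 43703*(-73160) = -3197311480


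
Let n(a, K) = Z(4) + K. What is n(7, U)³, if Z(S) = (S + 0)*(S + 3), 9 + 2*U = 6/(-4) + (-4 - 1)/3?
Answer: 18191447/1728 ≈ 10527.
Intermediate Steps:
U = -73/12 (U = -9/2 + (6/(-4) + (-4 - 1)/3)/2 = -9/2 + (6*(-¼) - 5*⅓)/2 = -9/2 + (-3/2 - 5/3)/2 = -9/2 + (½)*(-19/6) = -9/2 - 19/12 = -73/12 ≈ -6.0833)
Z(S) = S*(3 + S)
n(a, K) = 28 + K (n(a, K) = 4*(3 + 4) + K = 4*7 + K = 28 + K)
n(7, U)³ = (28 - 73/12)³ = (263/12)³ = 18191447/1728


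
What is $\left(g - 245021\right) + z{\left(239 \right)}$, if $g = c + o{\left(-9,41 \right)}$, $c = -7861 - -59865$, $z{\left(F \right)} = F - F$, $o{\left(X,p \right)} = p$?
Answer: $-192976$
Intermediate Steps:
$z{\left(F \right)} = 0$
$c = 52004$ ($c = -7861 + 59865 = 52004$)
$g = 52045$ ($g = 52004 + 41 = 52045$)
$\left(g - 245021\right) + z{\left(239 \right)} = \left(52045 - 245021\right) + 0 = -192976 + 0 = -192976$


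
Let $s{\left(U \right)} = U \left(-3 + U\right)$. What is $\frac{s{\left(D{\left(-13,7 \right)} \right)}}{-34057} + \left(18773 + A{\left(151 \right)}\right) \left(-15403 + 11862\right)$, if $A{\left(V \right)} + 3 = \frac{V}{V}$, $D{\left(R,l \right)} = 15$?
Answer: $- \frac{2263704456507}{34057} \approx -6.6468 \cdot 10^{7}$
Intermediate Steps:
$A{\left(V \right)} = -2$ ($A{\left(V \right)} = -3 + \frac{V}{V} = -3 + 1 = -2$)
$\frac{s{\left(D{\left(-13,7 \right)} \right)}}{-34057} + \left(18773 + A{\left(151 \right)}\right) \left(-15403 + 11862\right) = \frac{15 \left(-3 + 15\right)}{-34057} + \left(18773 - 2\right) \left(-15403 + 11862\right) = 15 \cdot 12 \left(- \frac{1}{34057}\right) + 18771 \left(-3541\right) = 180 \left(- \frac{1}{34057}\right) - 66468111 = - \frac{180}{34057} - 66468111 = - \frac{2263704456507}{34057}$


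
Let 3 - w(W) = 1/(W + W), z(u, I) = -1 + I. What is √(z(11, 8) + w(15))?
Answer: √8970/30 ≈ 3.1570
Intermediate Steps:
w(W) = 3 - 1/(2*W) (w(W) = 3 - 1/(W + W) = 3 - 1/(2*W))
√(z(11, 8) + w(15)) = √((-1 + 8) + (3 - ½/15)) = √(7 + (3 - ½*1/15)) = √(7 + (3 - 1/30)) = √(7 + 89/30) = √(299/30) = √8970/30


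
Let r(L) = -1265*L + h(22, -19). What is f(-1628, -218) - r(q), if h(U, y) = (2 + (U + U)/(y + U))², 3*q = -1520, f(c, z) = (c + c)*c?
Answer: 41936012/9 ≈ 4.6596e+6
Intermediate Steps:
f(c, z) = 2*c² (f(c, z) = (2*c)*c = 2*c²)
q = -1520/3 (q = (⅓)*(-1520) = -1520/3 ≈ -506.67)
h(U, y) = (2 + 2*U/(U + y))² (h(U, y) = (2 + (2*U)/(U + y))² = (2 + 2*U/(U + y))²)
r(L) = 2500/9 - 1265*L (r(L) = -1265*L + 4*(-19 + 2*22)²/(22 - 19)² = -1265*L + 4*(-19 + 44)²/3² = -1265*L + 4*(⅑)*25² = -1265*L + 4*(⅑)*625 = -1265*L + 2500/9 = 2500/9 - 1265*L)
f(-1628, -218) - r(q) = 2*(-1628)² - (2500/9 - 1265*(-1520/3)) = 2*2650384 - (2500/9 + 1922800/3) = 5300768 - 1*5770900/9 = 5300768 - 5770900/9 = 41936012/9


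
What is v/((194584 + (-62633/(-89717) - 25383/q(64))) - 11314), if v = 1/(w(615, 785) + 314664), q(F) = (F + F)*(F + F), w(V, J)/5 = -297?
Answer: 1469923328/84367791024203061759 ≈ 1.7423e-11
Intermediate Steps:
w(V, J) = -1485 (w(V, J) = 5*(-297) = -1485)
q(F) = 4*F² (q(F) = (2*F)*(2*F) = 4*F²)
v = 1/313179 (v = 1/(-1485 + 314664) = 1/313179 ≈ 3.1931e-6)
v/((194584 + (-62633/(-89717) - 25383/q(64))) - 11314) = 1/(313179*((194584 + (-62633/(-89717) - 25383/(4*64²))) - 11314)) = 1/(313179*((194584 + (-62633*(-1/89717) - 25383/(4*4096))) - 11314)) = 1/(313179*((194584 + (62633/89717 - 25383/16384)) - 11314)) = 1/(313179*((194584 - 1251107539/1469923328) - 11314)) = 1/(313179*(286022309748013/1469923328 - 11314)) = 1/(313179*(269391597215021/1469923328)) = (1/313179)*(1469923328/269391597215021) = 1469923328/84367791024203061759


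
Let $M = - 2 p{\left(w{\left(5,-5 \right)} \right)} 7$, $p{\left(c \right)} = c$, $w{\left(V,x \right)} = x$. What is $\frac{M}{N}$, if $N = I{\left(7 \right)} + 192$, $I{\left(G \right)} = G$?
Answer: $\frac{70}{199} \approx 0.35176$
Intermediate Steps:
$M = 70$ ($M = \left(-2\right) \left(-5\right) 7 = 10 \cdot 7 = 70$)
$N = 199$ ($N = 7 + 192 = 199$)
$\frac{M}{N} = \frac{70}{199}$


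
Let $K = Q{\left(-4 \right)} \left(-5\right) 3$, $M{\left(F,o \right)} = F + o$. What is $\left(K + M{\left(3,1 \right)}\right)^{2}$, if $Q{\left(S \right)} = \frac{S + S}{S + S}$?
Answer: $121$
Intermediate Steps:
$Q{\left(S \right)} = 1$ ($Q{\left(S \right)} = \frac{2 S}{2 S} = 2 S \frac{1}{2 S} = 1$)
$K = -15$ ($K = 1 \left(-5\right) 3 = \left(-5\right) 3 = -15$)
$\left(K + M{\left(3,1 \right)}\right)^{2} = \left(-15 + \left(3 + 1\right)\right)^{2} = \left(-15 + 4\right)^{2} = \left(-11\right)^{2} = 121$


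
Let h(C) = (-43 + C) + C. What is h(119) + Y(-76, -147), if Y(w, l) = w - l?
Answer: 266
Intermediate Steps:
h(C) = -43 + 2*C
h(119) + Y(-76, -147) = (-43 + 2*119) + (-76 - 1*(-147)) = (-43 + 238) + (-76 + 147) = 195 + 71 = 266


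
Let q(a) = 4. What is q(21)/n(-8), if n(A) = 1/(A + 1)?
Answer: -28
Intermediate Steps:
n(A) = 1/(1 + A)
q(21)/n(-8) = 4/(1/(1 - 8)) = 4/(1/(-7)) = 4/(-⅐) = 4*(-7) = -28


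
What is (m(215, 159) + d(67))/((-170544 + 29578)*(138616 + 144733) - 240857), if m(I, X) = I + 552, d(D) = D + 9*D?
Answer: -479/13314271997 ≈ -3.5976e-8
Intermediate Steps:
d(D) = 10*D
m(I, X) = 552 + I
(m(215, 159) + d(67))/((-170544 + 29578)*(138616 + 144733) - 240857) = ((552 + 215) + 10*67)/((-170544 + 29578)*(138616 + 144733) - 240857) = (767 + 670)/(-140966*283349 - 240857) = 1437/(-39942575134 - 240857) = 1437/(-39942815991) = 1437*(-1/39942815991) = -479/13314271997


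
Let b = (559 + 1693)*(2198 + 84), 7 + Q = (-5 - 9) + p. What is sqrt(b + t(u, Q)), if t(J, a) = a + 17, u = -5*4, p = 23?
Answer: sqrt(5139083) ≈ 2267.0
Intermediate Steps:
u = -20
Q = 2 (Q = -7 + ((-5 - 9) + 23) = -7 + (-14 + 23) = -7 + 9 = 2)
t(J, a) = 17 + a
b = 5139064 (b = 2252*2282 = 5139064)
sqrt(b + t(u, Q)) = sqrt(5139064 + (17 + 2)) = sqrt(5139064 + 19) = sqrt(5139083)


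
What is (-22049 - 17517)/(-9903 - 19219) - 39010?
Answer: -568004827/14561 ≈ -39009.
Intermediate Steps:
(-22049 - 17517)/(-9903 - 19219) - 39010 = -39566/(-29122) - 39010 = -39566*(-1/29122) - 39010 = 19783/14561 - 39010 = -568004827/14561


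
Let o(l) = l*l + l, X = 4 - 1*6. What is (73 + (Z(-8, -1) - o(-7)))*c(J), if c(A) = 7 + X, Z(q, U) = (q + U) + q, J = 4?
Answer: 70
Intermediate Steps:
X = -2 (X = 4 - 6 = -2)
o(l) = l + l**2 (o(l) = l**2 + l = l + l**2)
Z(q, U) = U + 2*q (Z(q, U) = (U + q) + q = U + 2*q)
c(A) = 5 (c(A) = 7 - 2 = 5)
(73 + (Z(-8, -1) - o(-7)))*c(J) = (73 + ((-1 + 2*(-8)) - (-7)*(1 - 7)))*5 = (73 + ((-1 - 16) - (-7)*(-6)))*5 = (73 + (-17 - 1*42))*5 = (73 + (-17 - 42))*5 = (73 - 59)*5 = 14*5 = 70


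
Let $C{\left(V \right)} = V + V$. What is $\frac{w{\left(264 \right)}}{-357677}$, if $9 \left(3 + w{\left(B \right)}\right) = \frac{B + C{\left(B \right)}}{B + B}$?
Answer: $\frac{17}{2146062} \approx 7.9215 \cdot 10^{-6}$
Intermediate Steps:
$C{\left(V \right)} = 2 V$
$w{\left(B \right)} = - \frac{17}{6}$ ($w{\left(B \right)} = -3 + \frac{\left(B + 2 B\right) \frac{1}{B + B}}{9} = -3 + \frac{3 B \frac{1}{2 B}}{9} = -3 + \frac{1}{9} \cdot \frac{3}{2} = -3 + \frac{1}{6} = - \frac{17}{6}$)
$\frac{w{\left(264 \right)}}{-357677} = - \frac{17}{6 \left(-357677\right)} = \left(- \frac{17}{6}\right) \left(- \frac{1}{357677}\right) = \frac{17}{2146062}$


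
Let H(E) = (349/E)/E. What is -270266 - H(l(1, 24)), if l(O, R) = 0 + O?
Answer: -270615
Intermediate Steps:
l(O, R) = O
H(E) = 349/E²
-270266 - H(l(1, 24)) = -270266 - 349/1² = -270266 - 349 = -270615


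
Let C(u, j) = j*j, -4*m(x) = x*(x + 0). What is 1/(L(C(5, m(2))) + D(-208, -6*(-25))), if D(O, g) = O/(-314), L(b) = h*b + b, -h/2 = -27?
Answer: 157/8739 ≈ 0.017965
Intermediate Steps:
m(x) = -x**2/4 (m(x) = -x*(x + 0)/4 = -x*x/4 = -x**2/4)
C(u, j) = j**2
h = 54 (h = -2*(-27) = 54)
L(b) = 55*b (L(b) = 54*b + b = 55*b)
D(O, g) = -O/314 (D(O, g) = O*(-1/314) = -O/314)
1/(L(C(5, m(2))) + D(-208, -6*(-25))) = 1/(55*(-1/4*2**2)**2 - 1/314*(-208)) = 1/(55*(-1/4*4)**2 + 104/157) = 1/(55*(-1)**2 + 104/157) = 1/(55*1 + 104/157) = 1/(55 + 104/157) = 1/(8739/157) = 157/8739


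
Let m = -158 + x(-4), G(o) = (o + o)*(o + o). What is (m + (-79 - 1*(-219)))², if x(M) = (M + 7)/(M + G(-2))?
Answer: 5041/16 ≈ 315.06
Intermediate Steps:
G(o) = 4*o² (G(o) = (2*o)*(2*o) = 4*o²)
x(M) = (7 + M)/(16 + M) (x(M) = (M + 7)/(M + 4*(-2)²) = (7 + M)/(M + 4*4) = (7 + M)/(M + 16) = (7 + M)/(16 + M))
m = -631/4 (m = -158 + (7 - 4)/(16 - 4) = -158 + 3/12 = -158 + (1/12)*3 = -158 + ¼ = -631/4 ≈ -157.75)
(m + (-79 - 1*(-219)))² = (-631/4 + (-79 - 1*(-219)))² = (-631/4 + (-79 + 219))² = (-631/4 + 140)² = (-71/4)² = 5041/16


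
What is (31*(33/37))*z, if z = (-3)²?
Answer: 9207/37 ≈ 248.84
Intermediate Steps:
z = 9
(31*(33/37))*z = (31*(33/37))*9 = (1023/37)*9 = 9207/37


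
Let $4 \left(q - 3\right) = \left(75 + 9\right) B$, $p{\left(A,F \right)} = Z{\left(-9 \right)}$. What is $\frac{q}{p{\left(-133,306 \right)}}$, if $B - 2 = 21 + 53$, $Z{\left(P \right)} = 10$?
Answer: $\frac{1599}{10} \approx 159.9$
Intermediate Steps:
$p{\left(A,F \right)} = 10$
$B = 76$ ($B = 2 + \left(21 + 53\right) = 2 + 74 = 76$)
$q = 1599$ ($q = 3 + \frac{\left(75 + 9\right) 76}{4} = 3 + \frac{84 \cdot 76}{4} = 3 + \frac{1}{4} \cdot 6384 = 3 + 1596 = 1599$)
$\frac{q}{p{\left(-133,306 \right)}} = \frac{1599}{10}$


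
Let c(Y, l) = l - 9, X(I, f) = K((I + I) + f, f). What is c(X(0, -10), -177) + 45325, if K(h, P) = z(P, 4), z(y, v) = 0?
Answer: 45139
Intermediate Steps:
K(h, P) = 0
X(I, f) = 0
c(Y, l) = -9 + l
c(X(0, -10), -177) + 45325 = (-9 - 177) + 45325 = -186 + 45325 = 45139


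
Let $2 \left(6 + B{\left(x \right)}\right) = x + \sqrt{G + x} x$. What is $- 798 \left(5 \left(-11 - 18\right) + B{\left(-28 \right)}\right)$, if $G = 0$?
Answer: $131670 + 22344 i \sqrt{7} \approx 1.3167 \cdot 10^{5} + 59117.0 i$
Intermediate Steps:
$B{\left(x \right)} = -6 + \frac{x}{2} + \frac{x^{\frac{3}{2}}}{2}$ ($B{\left(x \right)} = -6 + \frac{x + \sqrt{0 + x} x}{2} = -6 + \frac{x + \sqrt{x} x}{2} = -6 + \frac{x + x^{\frac{3}{2}}}{2} = -6 + \left(\frac{x}{2} + \frac{x^{\frac{3}{2}}}{2}\right) = -6 + \frac{x}{2} + \frac{x^{\frac{3}{2}}}{2}$)
$- 798 \left(5 \left(-11 - 18\right) + B{\left(-28 \right)}\right) = - 798 \left(5 \left(-11 - 18\right) + \left(-6 + \frac{1}{2} \left(-28\right) + \frac{\left(-28\right)^{\frac{3}{2}}}{2}\right)\right) = - 798 \left(5 \left(-29\right) - \left(20 - - 28 i \sqrt{7}\right)\right) = - 798 \left(-145 - \left(20 + 28 i \sqrt{7}\right)\right) = - 798 \left(-165 - 28 i \sqrt{7}\right) = 131670 + 22344 i \sqrt{7}$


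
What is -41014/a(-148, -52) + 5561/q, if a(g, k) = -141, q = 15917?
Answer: 653603939/2244297 ≈ 291.23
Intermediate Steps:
-41014/a(-148, -52) + 5561/q = -41014/(-141) + 5561/15917 = -41014*(-1/141) + 5561*(1/15917) = 41014/141 + 5561/15917 = 653603939/2244297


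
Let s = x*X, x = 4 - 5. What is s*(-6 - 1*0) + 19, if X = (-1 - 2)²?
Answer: 73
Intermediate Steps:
x = -1
X = 9 (X = (-3)² = 9)
s = -9 (s = -1*9 = -9)
s*(-6 - 1*0) + 19 = -9*(-6 - 1*0) + 19 = -9*(-6 + 0) + 19 = -9*(-6) + 19 = 54 + 19 = 73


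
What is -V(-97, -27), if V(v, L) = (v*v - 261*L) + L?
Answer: -16429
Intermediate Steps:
V(v, L) = v**2 - 260*L (V(v, L) = (v**2 - 261*L) + L = v**2 - 260*L)
-V(-97, -27) = -((-97)**2 - 260*(-27)) = -(9409 + 7020) = -1*16429 = -16429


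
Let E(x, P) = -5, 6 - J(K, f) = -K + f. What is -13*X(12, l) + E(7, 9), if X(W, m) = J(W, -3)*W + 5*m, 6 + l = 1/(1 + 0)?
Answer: -2956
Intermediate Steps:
J(K, f) = 6 + K - f (J(K, f) = 6 - (-K + f) = 6 - (f - K) = 6 + (K - f) = 6 + K - f)
l = -5 (l = -6 + 1/(1 + 0) = -6 + 1/1 = -6 + 1 = -5)
X(W, m) = 5*m + W*(9 + W) (X(W, m) = (6 + W - 1*(-3))*W + 5*m = (6 + W + 3)*W + 5*m = (9 + W)*W + 5*m = W*(9 + W) + 5*m = 5*m + W*(9 + W))
-13*X(12, l) + E(7, 9) = -13*(5*(-5) + 12*(9 + 12)) - 5 = -13*(-25 + 12*21) - 5 = -13*(-25 + 252) - 5 = -13*227 - 5 = -2951 - 5 = -2956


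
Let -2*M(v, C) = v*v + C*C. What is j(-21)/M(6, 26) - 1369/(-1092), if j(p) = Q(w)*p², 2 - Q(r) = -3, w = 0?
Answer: -120031/24297 ≈ -4.9402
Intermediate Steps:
Q(r) = 5 (Q(r) = 2 - 1*(-3) = 2 + 3 = 5)
M(v, C) = -C²/2 - v²/2 (M(v, C) = -(v*v + C*C)/2 = -(v² + C²)/2 = -(C² + v²)/2 = -C²/2 - v²/2)
j(p) = 5*p²
j(-21)/M(6, 26) - 1369/(-1092) = (5*(-21)²)/(-½*26² - ½*6²) - 1369/(-1092) = (5*441)/(-½*676 - ½*36) - 1369*(-1/1092) = 2205/(-338 - 18) + 1369/1092 = 2205/(-356) + 1369/1092 = 2205*(-1/356) + 1369/1092 = -2205/356 + 1369/1092 = -120031/24297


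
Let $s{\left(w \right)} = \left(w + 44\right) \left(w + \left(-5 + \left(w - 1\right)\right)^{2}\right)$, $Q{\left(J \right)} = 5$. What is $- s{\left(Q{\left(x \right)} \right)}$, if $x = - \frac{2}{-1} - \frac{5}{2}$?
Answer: $-294$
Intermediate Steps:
$x = - \frac{1}{2}$ ($x = \left(-2\right) \left(-1\right) - \frac{5}{2} = 2 - \frac{5}{2} = - \frac{1}{2} \approx -0.5$)
$s{\left(w \right)} = \left(44 + w\right) \left(w + \left(-6 + w\right)^{2}\right)$ ($s{\left(w \right)} = \left(44 + w\right) \left(w + \left(-5 + \left(-1 + w\right)\right)^{2}\right) = \left(44 + w\right) \left(w + \left(-6 + w\right)^{2}\right)$)
$- s{\left(Q{\left(x \right)} \right)} = - (1584 + 5^{3} - 2240 + 33 \cdot 5^{2}) = - (1584 + 125 - 2240 + 33 \cdot 25) = - (1584 + 125 - 2240 + 825) = \left(-1\right) 294 = -294$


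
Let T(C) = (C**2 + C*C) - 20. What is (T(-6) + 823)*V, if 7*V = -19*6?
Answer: -14250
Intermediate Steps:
T(C) = -20 + 2*C**2 (T(C) = (C**2 + C**2) - 20 = 2*C**2 - 20 = -20 + 2*C**2)
V = -114/7 (V = (-19*6)/7 = (1/7)*(-114) = -114/7 ≈ -16.286)
(T(-6) + 823)*V = ((-20 + 2*(-6)**2) + 823)*(-114/7) = ((-20 + 2*36) + 823)*(-114/7) = ((-20 + 72) + 823)*(-114/7) = (52 + 823)*(-114/7) = 875*(-114/7) = -14250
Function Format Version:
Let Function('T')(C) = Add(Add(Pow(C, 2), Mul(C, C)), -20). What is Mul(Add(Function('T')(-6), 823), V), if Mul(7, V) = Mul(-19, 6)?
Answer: -14250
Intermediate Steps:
Function('T')(C) = Add(-20, Mul(2, Pow(C, 2))) (Function('T')(C) = Add(Add(Pow(C, 2), Pow(C, 2)), -20) = Add(Mul(2, Pow(C, 2)), -20) = Add(-20, Mul(2, Pow(C, 2))))
V = Rational(-114, 7) (V = Mul(Rational(1, 7), Mul(-19, 6)) = Mul(Rational(1, 7), -114) = Rational(-114, 7) ≈ -16.286)
Mul(Add(Function('T')(-6), 823), V) = Mul(Add(Add(-20, Mul(2, Pow(-6, 2))), 823), Rational(-114, 7)) = Mul(Add(Add(-20, Mul(2, 36)), 823), Rational(-114, 7)) = Mul(Add(Add(-20, 72), 823), Rational(-114, 7)) = Mul(Add(52, 823), Rational(-114, 7)) = Mul(875, Rational(-114, 7)) = -14250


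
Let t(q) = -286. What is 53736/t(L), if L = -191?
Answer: -26868/143 ≈ -187.89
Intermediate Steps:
53736/t(L) = 53736/(-286) = 53736*(-1/286) = -26868/143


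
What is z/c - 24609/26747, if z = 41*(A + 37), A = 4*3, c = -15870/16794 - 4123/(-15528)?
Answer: -778730707682601/263291075467 ≈ -2957.7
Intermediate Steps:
c = -9843761/14487624 (c = -15870*1/16794 - 4123*(-1/15528) = -2645/2799 + 4123/15528 = -9843761/14487624 ≈ -0.67946)
A = 12
z = 2009 (z = 41*(12 + 37) = 41*49 = 2009)
z/c - 24609/26747 = 2009/(-9843761/14487624) - 24609/26747 = 2009*(-14487624/9843761) - 24609*1/26747 = -29105636616/9843761 - 24609/26747 = -778730707682601/263291075467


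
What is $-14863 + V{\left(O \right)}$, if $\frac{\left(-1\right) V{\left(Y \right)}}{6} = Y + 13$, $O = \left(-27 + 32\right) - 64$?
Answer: $-14587$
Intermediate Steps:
$O = -59$ ($O = 5 - 64 = -59$)
$V{\left(Y \right)} = -78 - 6 Y$ ($V{\left(Y \right)} = - 6 \left(Y + 13\right) = - 6 \left(13 + Y\right) = -78 - 6 Y$)
$-14863 + V{\left(O \right)} = -14863 - -276 = -14863 + \left(-78 + 354\right) = -14863 + 276 = -14587$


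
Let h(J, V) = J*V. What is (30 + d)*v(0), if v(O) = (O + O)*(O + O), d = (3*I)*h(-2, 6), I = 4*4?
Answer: 0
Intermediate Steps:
I = 16
d = -576 (d = (3*16)*(-2*6) = 48*(-12) = -576)
v(O) = 4*O**2 (v(O) = (2*O)*(2*O) = 4*O**2)
(30 + d)*v(0) = (30 - 576)*(4*0**2) = -2184*0 = -546*0 = 0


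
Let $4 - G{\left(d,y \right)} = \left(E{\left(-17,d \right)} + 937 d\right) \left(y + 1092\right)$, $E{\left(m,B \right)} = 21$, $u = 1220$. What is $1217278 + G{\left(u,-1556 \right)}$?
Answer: $531643986$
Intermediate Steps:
$G{\left(d,y \right)} = 4 - \left(21 + 937 d\right) \left(1092 + y\right)$ ($G{\left(d,y \right)} = 4 - \left(21 + 937 d\right) \left(y + 1092\right) = 4 - \left(21 + 937 d\right) \left(1092 + y\right)$)
$1217278 + G{\left(u,-1556 \right)} = 1217278 - \left(1248299132 - 1778725840\right) = 1217278 + \left(-22928 - 1248308880 + 32676 + 1778725840\right) = 1217278 + 530426708 = 531643986$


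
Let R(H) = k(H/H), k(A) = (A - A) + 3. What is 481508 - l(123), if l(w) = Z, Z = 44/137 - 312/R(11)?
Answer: 65980800/137 ≈ 4.8161e+5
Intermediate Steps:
k(A) = 3 (k(A) = 0 + 3 = 3)
R(H) = 3
Z = -14204/137 (Z = 44/137 - 312/3 = 44*(1/137) - 312*⅓ = 44/137 - 104 = -14204/137 ≈ -103.68)
l(w) = -14204/137
481508 - l(123) = 481508 - 1*(-14204/137) = 481508 + 14204/137 = 65980800/137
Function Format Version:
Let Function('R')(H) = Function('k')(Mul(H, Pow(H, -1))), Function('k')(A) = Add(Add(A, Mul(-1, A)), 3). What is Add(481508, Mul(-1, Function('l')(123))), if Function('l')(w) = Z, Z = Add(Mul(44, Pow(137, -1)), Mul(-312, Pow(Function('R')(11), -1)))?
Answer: Rational(65980800, 137) ≈ 4.8161e+5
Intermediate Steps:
Function('k')(A) = 3 (Function('k')(A) = Add(0, 3) = 3)
Function('R')(H) = 3
Z = Rational(-14204, 137) (Z = Add(Mul(44, Pow(137, -1)), Mul(-312, Pow(3, -1))) = Add(Mul(44, Rational(1, 137)), Mul(-312, Rational(1, 3))) = Add(Rational(44, 137), -104) = Rational(-14204, 137) ≈ -103.68)
Function('l')(w) = Rational(-14204, 137)
Add(481508, Mul(-1, Function('l')(123))) = Add(481508, Mul(-1, Rational(-14204, 137))) = Add(481508, Rational(14204, 137)) = Rational(65980800, 137)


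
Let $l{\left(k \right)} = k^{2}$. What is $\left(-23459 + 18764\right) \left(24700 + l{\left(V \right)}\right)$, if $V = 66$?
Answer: $-136417920$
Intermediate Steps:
$\left(-23459 + 18764\right) \left(24700 + l{\left(V \right)}\right) = \left(-23459 + 18764\right) \left(24700 + 66^{2}\right) = - 4695 \left(24700 + 4356\right) = \left(-4695\right) 29056 = -136417920$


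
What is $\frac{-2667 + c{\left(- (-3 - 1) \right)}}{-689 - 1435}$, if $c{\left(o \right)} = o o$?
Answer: $\frac{2651}{2124} \approx 1.2481$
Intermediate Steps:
$c{\left(o \right)} = o^{2}$
$\frac{-2667 + c{\left(- (-3 - 1) \right)}}{-689 - 1435} = \frac{-2667 + \left(- (-3 - 1)\right)^{2}}{-689 - 1435} = \frac{-2667 + \left(\left(-1\right) \left(-4\right)\right)^{2}}{-2124} = \left(-2667 + 4^{2}\right) \left(- \frac{1}{2124}\right) = \left(-2667 + 16\right) \left(- \frac{1}{2124}\right) = \left(-2651\right) \left(- \frac{1}{2124}\right) = \frac{2651}{2124}$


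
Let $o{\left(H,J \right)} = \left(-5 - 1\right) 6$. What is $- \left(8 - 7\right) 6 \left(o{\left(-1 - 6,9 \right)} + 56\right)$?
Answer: $-120$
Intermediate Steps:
$o{\left(H,J \right)} = -36$ ($o{\left(H,J \right)} = \left(-6\right) 6 = -36$)
$- \left(8 - 7\right) 6 \left(o{\left(-1 - 6,9 \right)} + 56\right) = - \left(8 - 7\right) 6 \left(-36 + 56\right) = - 1 \cdot 6 \cdot 20 = - 6 \cdot 20 = \left(-1\right) 120 = -120$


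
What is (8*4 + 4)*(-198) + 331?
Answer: -6797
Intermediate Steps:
(8*4 + 4)*(-198) + 331 = (32 + 4)*(-198) + 331 = 36*(-198) + 331 = -7128 + 331 = -6797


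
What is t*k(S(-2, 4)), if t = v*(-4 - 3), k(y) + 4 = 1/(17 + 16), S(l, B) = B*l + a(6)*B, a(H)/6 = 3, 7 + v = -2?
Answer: -2751/11 ≈ -250.09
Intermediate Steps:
v = -9 (v = -7 - 2 = -9)
a(H) = 18 (a(H) = 6*3 = 18)
S(l, B) = 18*B + B*l (S(l, B) = B*l + 18*B = 18*B + B*l)
k(y) = -131/33 (k(y) = -4 + 1/(17 + 16) = -4 + 1/33 = -131/33)
t = 63 (t = -9*(-4 - 3) = -9*(-7) = 63)
t*k(S(-2, 4)) = 63*(-131/33) = -2751/11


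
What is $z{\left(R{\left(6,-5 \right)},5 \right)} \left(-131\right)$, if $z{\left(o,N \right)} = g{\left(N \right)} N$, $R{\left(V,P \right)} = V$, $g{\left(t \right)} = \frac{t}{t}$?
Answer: $-655$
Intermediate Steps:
$g{\left(t \right)} = 1$
$z{\left(o,N \right)} = N$ ($z{\left(o,N \right)} = 1 N = N$)
$z{\left(R{\left(6,-5 \right)},5 \right)} \left(-131\right) = 5 \left(-131\right) = -655$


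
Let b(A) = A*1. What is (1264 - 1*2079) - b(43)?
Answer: -858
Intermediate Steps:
b(A) = A
(1264 - 1*2079) - b(43) = (1264 - 1*2079) - 1*43 = (1264 - 2079) - 43 = -815 - 43 = -858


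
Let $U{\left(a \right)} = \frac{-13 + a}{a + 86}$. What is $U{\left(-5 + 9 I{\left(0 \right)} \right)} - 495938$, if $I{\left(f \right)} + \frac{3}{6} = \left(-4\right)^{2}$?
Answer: $- \frac{24300935}{49} \approx -4.9594 \cdot 10^{5}$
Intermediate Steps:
$I{\left(f \right)} = \frac{31}{2}$ ($I{\left(f \right)} = - \frac{1}{2} + \left(-4\right)^{2} = - \frac{1}{2} + 16 = \frac{31}{2}$)
$U{\left(a \right)} = \frac{-13 + a}{86 + a}$
$U{\left(-5 + 9 I{\left(0 \right)} \right)} - 495938 = \frac{-13 + \left(-5 + 9 \cdot \frac{31}{2}\right)}{86 + \left(-5 + 9 \cdot \frac{31}{2}\right)} - 495938 = \frac{-13 + \left(-5 + \frac{279}{2}\right)}{86 + \left(-5 + \frac{279}{2}\right)} - 495938 = \frac{-13 + \frac{269}{2}}{86 + \frac{269}{2}} - 495938 = \frac{1}{\frac{441}{2}} \cdot \frac{243}{2} - 495938 = \frac{2}{441} \cdot \frac{243}{2} - 495938 = \frac{27}{49} - 495938 = - \frac{24300935}{49}$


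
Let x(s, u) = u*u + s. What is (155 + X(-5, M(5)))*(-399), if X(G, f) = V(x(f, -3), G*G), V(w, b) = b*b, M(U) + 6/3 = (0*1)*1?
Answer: -311220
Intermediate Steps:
M(U) = -2 (M(U) = -2 + (0*1)*1 = -2 + 0*1 = -2 + 0 = -2)
x(s, u) = s + u**2 (x(s, u) = u**2 + s = s + u**2)
V(w, b) = b**2
X(G, f) = G**4 (X(G, f) = (G*G)**2 = (G**2)**2 = G**4)
(155 + X(-5, M(5)))*(-399) = (155 + (-5)**4)*(-399) = (155 + 625)*(-399) = 780*(-399) = -311220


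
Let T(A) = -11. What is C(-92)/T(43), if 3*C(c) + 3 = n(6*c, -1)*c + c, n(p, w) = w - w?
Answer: 95/33 ≈ 2.8788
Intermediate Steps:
n(p, w) = 0
C(c) = -1 + c/3 (C(c) = -1 + (0*c + c)/3 = -1 + (0 + c)/3 = -1 + c/3)
C(-92)/T(43) = (-1 + (1/3)*(-92))/(-11) = (-1 - 92/3)*(-1/11) = -95/3*(-1/11) = 95/33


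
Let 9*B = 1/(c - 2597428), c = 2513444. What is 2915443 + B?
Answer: 2203655084207/755856 ≈ 2.9154e+6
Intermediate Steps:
B = -1/755856 (B = 1/(9*(2513444 - 2597428)) = (1/9)/(-83984) = (1/9)*(-1/83984) = -1/755856 ≈ -1.3230e-6)
2915443 + B = 2915443 - 1/755856 = 2203655084207/755856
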